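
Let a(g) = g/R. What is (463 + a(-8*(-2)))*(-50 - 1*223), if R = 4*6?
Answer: -126581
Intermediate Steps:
R = 24
a(g) = g/24
(463 + a(-8*(-2)))*(-50 - 1*223) = (463 + (-8*(-2))/24)*(-50 - 1*223) = (463 + (1/24)*16)*(-50 - 223) = (463 + ⅔)*(-273) = (1391/3)*(-273) = -126581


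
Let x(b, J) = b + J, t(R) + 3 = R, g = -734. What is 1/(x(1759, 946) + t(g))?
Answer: 1/1968 ≈ 0.00050813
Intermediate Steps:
t(R) = -3 + R
x(b, J) = J + b
1/(x(1759, 946) + t(g)) = 1/((946 + 1759) + (-3 - 734)) = 1/(2705 - 737) = 1/1968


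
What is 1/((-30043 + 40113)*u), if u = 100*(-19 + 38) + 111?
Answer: 1/20250770 ≈ 4.9381e-8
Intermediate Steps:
u = 2011 (u = 100*19 + 111 = 1900 + 111 = 2011)
1/((-30043 + 40113)*u) = 1/((-30043 + 40113)*2011) = (1/2011)/10070 = (1/10070)*(1/2011) = 1/20250770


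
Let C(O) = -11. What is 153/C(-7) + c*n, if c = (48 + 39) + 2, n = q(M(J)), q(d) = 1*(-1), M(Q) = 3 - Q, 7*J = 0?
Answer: -1132/11 ≈ -102.91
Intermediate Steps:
J = 0 (J = (⅐)*0 = 0)
q(d) = -1
n = -1
c = 89 (c = 87 + 2 = 89)
153/C(-7) + c*n = 153/(-11) + 89*(-1) = 153*(-1/11) - 89 = -153/11 - 89 = -1132/11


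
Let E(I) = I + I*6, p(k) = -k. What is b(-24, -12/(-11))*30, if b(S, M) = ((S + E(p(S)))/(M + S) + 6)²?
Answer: 120/49 ≈ 2.4490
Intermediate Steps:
E(I) = 7*I (E(I) = I + 6*I = 7*I)
b(S, M) = (6 - 6*S/(M + S))² (b(S, M) = ((S + 7*(-S))/(M + S) + 6)² = ((S - 7*S)/(M + S) + 6)² = ((-6*S)/(M + S) + 6)² = (-6*S/(M + S) + 6)² = (6 - 6*S/(M + S))²)
b(-24, -12/(-11))*30 = (36*(-12/(-11))²/(-12/(-11) - 24)²)*30 = (36*(-12*(-1/11))²/(-12*(-1/11) - 24)²)*30 = (36*(12/11)²/(12/11 - 24)²)*30 = (36*(144/121)/(-252/11)²)*30 = (36*(144/121)*(121/63504))*30 = (4/49)*30 = 120/49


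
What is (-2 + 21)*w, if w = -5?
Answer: -95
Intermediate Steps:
(-2 + 21)*w = (-2 + 21)*(-5) = 19*(-5) = -95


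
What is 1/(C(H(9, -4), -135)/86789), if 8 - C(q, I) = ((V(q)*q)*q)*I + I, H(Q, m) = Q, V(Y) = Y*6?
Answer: 86789/590633 ≈ 0.14694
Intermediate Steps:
V(Y) = 6*Y
C(q, I) = 8 - I - 6*I*q³ (C(q, I) = 8 - ((((6*q)*q)*q)*I + I) = 8 - (((6*q²)*q)*I + I) = 8 - ((6*q³)*I + I) = 8 - (6*I*q³ + I) = 8 - (I + 6*I*q³) = 8 + (-I - 6*I*q³) = 8 - I - 6*I*q³)
1/(C(H(9, -4), -135)/86789) = 1/((8 - 1*(-135) - 6*(-135)*9³)/86789) = 1/((8 + 135 - 6*(-135)*729)*(1/86789)) = 1/((8 + 135 + 590490)*(1/86789)) = 1/(590633*(1/86789)) = 1/(590633/86789) = 86789/590633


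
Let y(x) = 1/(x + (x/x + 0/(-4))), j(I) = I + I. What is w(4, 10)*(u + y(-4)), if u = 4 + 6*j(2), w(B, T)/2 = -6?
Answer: -332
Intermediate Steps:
j(I) = 2*I
w(B, T) = -12 (w(B, T) = 2*(-6) = -12)
y(x) = 1/(1 + x) (y(x) = 1/(x + (1 + 0*(-¼))) = 1/(x + (1 + 0)) = 1/(x + 1) = 1/(1 + x))
u = 28 (u = 4 + 6*(2*2) = 4 + 6*4 = 4 + 24 = 28)
w(4, 10)*(u + y(-4)) = -12*(28 + 1/(1 - 4)) = -12*(28 + 1/(-3)) = -12*(28 - ⅓) = -12*83/3 = -332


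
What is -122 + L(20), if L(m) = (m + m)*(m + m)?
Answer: 1478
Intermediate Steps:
L(m) = 4*m² (L(m) = (2*m)*(2*m) = 4*m²)
-122 + L(20) = -122 + 4*20² = -122 + 4*400 = -122 + 1600 = 1478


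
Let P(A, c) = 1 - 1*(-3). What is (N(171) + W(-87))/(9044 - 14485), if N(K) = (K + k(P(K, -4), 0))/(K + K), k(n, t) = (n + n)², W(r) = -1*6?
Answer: 1817/1860822 ≈ 0.00097645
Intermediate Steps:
W(r) = -6
P(A, c) = 4 (P(A, c) = 1 + 3 = 4)
k(n, t) = 4*n² (k(n, t) = (2*n)² = 4*n²)
N(K) = (64 + K)/(2*K) (N(K) = (K + 4*4²)/(K + K) = (K + 4*16)/((2*K)) = (K + 64)*(1/(2*K)) = (64 + K)*(1/(2*K)) = (64 + K)/(2*K))
(N(171) + W(-87))/(9044 - 14485) = ((½)*(64 + 171)/171 - 6)/(9044 - 14485) = ((½)*(1/171)*235 - 6)/(-5441) = (235/342 - 6)*(-1/5441) = -1817/342*(-1/5441) = 1817/1860822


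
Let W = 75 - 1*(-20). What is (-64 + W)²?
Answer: 961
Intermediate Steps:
W = 95 (W = 75 + 20 = 95)
(-64 + W)² = (-64 + 95)² = 31² = 961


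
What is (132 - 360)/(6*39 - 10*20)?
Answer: -114/17 ≈ -6.7059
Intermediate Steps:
(132 - 360)/(6*39 - 10*20) = -228/(234 - 200) = -228/34 = -228*1/34 = -114/17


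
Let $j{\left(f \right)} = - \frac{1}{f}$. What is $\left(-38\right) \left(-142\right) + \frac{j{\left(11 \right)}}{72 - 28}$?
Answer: $\frac{2611663}{484} \approx 5396.0$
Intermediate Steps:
$\left(-38\right) \left(-142\right) + \frac{j{\left(11 \right)}}{72 - 28} = \left(-38\right) \left(-142\right) + \frac{\left(-1\right) \frac{1}{11}}{72 - 28} = 5396 + \frac{\left(-1\right) \frac{1}{11}}{44} = 5396 - \frac{1}{484} = \frac{2611663}{484}$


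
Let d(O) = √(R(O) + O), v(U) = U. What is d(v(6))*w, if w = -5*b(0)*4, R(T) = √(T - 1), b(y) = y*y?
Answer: 0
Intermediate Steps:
b(y) = y²
R(T) = √(-1 + T)
d(O) = √(O + √(-1 + O)) (d(O) = √(√(-1 + O) + O) = √(O + √(-1 + O)))
w = 0 (w = -5*0²*4 = -5*0*4 = 0*4 = 0)
d(v(6))*w = √(6 + √(-1 + 6))*0 = √(6 + √5)*0 = 0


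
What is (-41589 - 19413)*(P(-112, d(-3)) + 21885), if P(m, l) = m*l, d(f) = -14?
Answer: -1430679906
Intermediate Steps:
P(m, l) = l*m
(-41589 - 19413)*(P(-112, d(-3)) + 21885) = (-41589 - 19413)*(-14*(-112) + 21885) = -61002*(1568 + 21885) = -61002*23453 = -1430679906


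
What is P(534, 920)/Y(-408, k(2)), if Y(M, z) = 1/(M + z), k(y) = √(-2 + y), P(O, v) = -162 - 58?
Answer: 89760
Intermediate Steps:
P(O, v) = -220
P(534, 920)/Y(-408, k(2)) = -(-89760 + 220*√(-2 + 2)) = -220/(1/(-408 + √0)) = -220/(1/(-408 + 0)) = -220/(1/(-408)) = -220/(-1/408) = -220*(-408) = 89760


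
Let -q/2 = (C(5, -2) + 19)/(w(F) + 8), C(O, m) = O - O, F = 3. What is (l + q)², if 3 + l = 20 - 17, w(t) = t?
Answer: 1444/121 ≈ 11.934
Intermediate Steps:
C(O, m) = 0
l = 0 (l = -3 + (20 - 17) = -3 + 3 = 0)
q = -38/11 (q = -2*(0 + 19)/(3 + 8) = -38/11 ≈ -3.4545)
(l + q)² = (0 - 38/11)² = (-38/11)² = 1444/121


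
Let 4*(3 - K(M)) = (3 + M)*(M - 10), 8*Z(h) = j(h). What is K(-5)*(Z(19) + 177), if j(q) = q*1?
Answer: -12915/16 ≈ -807.19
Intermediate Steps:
j(q) = q
Z(h) = h/8
K(M) = 3 - (-10 + M)*(3 + M)/4 (K(M) = 3 - (3 + M)*(M - 10)/4 = 3 - (3 + M)*(-10 + M)/4 = 3 - (-10 + M)*(3 + M)/4)
K(-5)*(Z(19) + 177) = (21/2 - ¼*(-5)² + (7/4)*(-5))*((⅛)*19 + 177) = (21/2 - ¼*25 - 35/4)*(19/8 + 177) = (21/2 - 25/4 - 35/4)*(1435/8) = -9/2*1435/8 = -12915/16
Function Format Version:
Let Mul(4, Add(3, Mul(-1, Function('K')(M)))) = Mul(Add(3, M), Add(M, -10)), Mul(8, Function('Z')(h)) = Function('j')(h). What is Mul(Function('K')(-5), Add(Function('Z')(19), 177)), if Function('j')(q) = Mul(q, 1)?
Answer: Rational(-12915, 16) ≈ -807.19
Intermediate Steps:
Function('j')(q) = q
Function('Z')(h) = Mul(Rational(1, 8), h)
Function('K')(M) = Add(3, Mul(Rational(-1, 4), Add(-10, M), Add(3, M))) (Function('K')(M) = Add(3, Mul(Rational(-1, 4), Mul(Add(3, M), Add(M, -10)))) = Add(3, Mul(Rational(-1, 4), Mul(Add(3, M), Add(-10, M)))) = Add(3, Mul(Rational(-1, 4), Mul(Add(-10, M), Add(3, M)))) = Add(3, Mul(Rational(-1, 4), Add(-10, M), Add(3, M))))
Mul(Function('K')(-5), Add(Function('Z')(19), 177)) = Mul(Add(Rational(21, 2), Mul(Rational(-1, 4), Pow(-5, 2)), Mul(Rational(7, 4), -5)), Add(Mul(Rational(1, 8), 19), 177)) = Mul(Add(Rational(21, 2), Mul(Rational(-1, 4), 25), Rational(-35, 4)), Add(Rational(19, 8), 177)) = Mul(Add(Rational(21, 2), Rational(-25, 4), Rational(-35, 4)), Rational(1435, 8)) = Mul(Rational(-9, 2), Rational(1435, 8)) = Rational(-12915, 16)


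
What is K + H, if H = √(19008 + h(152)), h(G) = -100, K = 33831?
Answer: 33831 + 2*√4727 ≈ 33969.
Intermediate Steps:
H = 2*√4727 (H = √(19008 - 100) = √18908 = 2*√4727 ≈ 137.51)
K + H = 33831 + 2*√4727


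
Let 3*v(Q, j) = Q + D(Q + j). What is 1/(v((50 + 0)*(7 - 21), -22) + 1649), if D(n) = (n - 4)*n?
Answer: 3/528419 ≈ 5.6773e-6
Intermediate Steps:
D(n) = n*(-4 + n) (D(n) = (-4 + n)*n = n*(-4 + n))
v(Q, j) = Q/3 + (Q + j)*(-4 + Q + j)/3 (v(Q, j) = (Q + (Q + j)*(-4 + (Q + j)))/3 = (Q + (Q + j)*(-4 + Q + j))/3 = Q/3 + (Q + j)*(-4 + Q + j)/3)
1/(v((50 + 0)*(7 - 21), -22) + 1649) = 1/((((50 + 0)*(7 - 21))/3 + ((50 + 0)*(7 - 21) - 22)*(-4 + (50 + 0)*(7 - 21) - 22)/3) + 1649) = 1/(((50*(-14))/3 + (50*(-14) - 22)*(-4 + 50*(-14) - 22)/3) + 1649) = 1/(((⅓)*(-700) + (-700 - 22)*(-4 - 700 - 22)/3) + 1649) = 1/((-700/3 + (⅓)*(-722)*(-726)) + 1649) = 1/((-700/3 + 174724) + 1649) = 1/(523472/3 + 1649) = 1/(528419/3) = 3/528419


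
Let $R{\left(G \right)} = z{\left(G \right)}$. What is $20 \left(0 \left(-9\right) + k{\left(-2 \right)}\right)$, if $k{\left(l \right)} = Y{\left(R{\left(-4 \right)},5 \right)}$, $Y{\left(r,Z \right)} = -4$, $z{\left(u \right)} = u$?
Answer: $-80$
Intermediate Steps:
$R{\left(G \right)} = G$
$k{\left(l \right)} = -4$
$20 \left(0 \left(-9\right) + k{\left(-2 \right)}\right) = 20 \left(0 \left(-9\right) - 4\right) = 20 \left(0 - 4\right) = 20 \left(-4\right) = -80$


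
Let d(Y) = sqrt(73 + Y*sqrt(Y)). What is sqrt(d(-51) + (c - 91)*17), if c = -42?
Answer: sqrt(-2261 + sqrt(73 - 51*I*sqrt(51))) ≈ 0.1289 - 47.393*I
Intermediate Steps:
d(Y) = sqrt(73 + Y**(3/2))
sqrt(d(-51) + (c - 91)*17) = sqrt(sqrt(73 + (-51)**(3/2)) + (-42 - 91)*17) = sqrt(sqrt(73 - 51*I*sqrt(51)) - 133*17) = sqrt(sqrt(73 - 51*I*sqrt(51)) - 2261) = sqrt(-2261 + sqrt(73 - 51*I*sqrt(51)))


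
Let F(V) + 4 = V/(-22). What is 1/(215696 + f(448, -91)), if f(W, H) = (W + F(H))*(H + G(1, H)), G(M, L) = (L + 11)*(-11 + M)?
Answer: 22/11735343 ≈ 1.8747e-6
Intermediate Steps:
F(V) = -4 - V/22 (F(V) = -4 + V/(-22) = -4 + V*(-1/22) = -4 - V/22)
G(M, L) = (-11 + M)*(11 + L) (G(M, L) = (11 + L)*(-11 + M) = (-11 + M)*(11 + L))
f(W, H) = (-110 - 9*H)*(-4 + W - H/22) (f(W, H) = (W + (-4 - H/22))*(H + (-121 - 11*H + 11*1 + H*1)) = (-4 + W - H/22)*(H + (-121 - 11*H + 11 + H)) = (-4 + W - H/22)*(H + (-110 - 10*H)) = (-4 + W - H/22)*(-110 - 9*H) = (-110 - 9*H)*(-4 + W - H/22))
1/(215696 + f(448, -91)) = 1/(215696 + (440 - 110*448 + 41*(-91) + (9/22)*(-91)**2 - 9*(-91)*448)) = 1/(215696 + (440 - 49280 - 3731 + (9/22)*8281 + 366912)) = 1/(215696 + (440 - 49280 - 3731 + 74529/22 + 366912)) = 1/(215696 + 6990031/22) = 1/(11735343/22) = 22/11735343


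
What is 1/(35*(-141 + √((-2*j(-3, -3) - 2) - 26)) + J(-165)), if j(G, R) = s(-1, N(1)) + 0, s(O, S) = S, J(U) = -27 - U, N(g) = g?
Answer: -1599/7682653 - 35*I*√30/23047959 ≈ -0.00020813 - 8.3176e-6*I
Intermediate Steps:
j(G, R) = 1 (j(G, R) = 1 + 0 = 1)
1/(35*(-141 + √((-2*j(-3, -3) - 2) - 26)) + J(-165)) = 1/(35*(-141 + √((-2*1 - 2) - 26)) + (-27 - 1*(-165))) = 1/(35*(-141 + √((-2 - 2) - 26)) + (-27 + 165)) = 1/(35*(-141 + √(-4 - 26)) + 138) = 1/(35*(-141 + √(-30)) + 138) = 1/(35*(-141 + I*√30) + 138) = 1/((-4935 + 35*I*√30) + 138) = 1/(-4797 + 35*I*√30)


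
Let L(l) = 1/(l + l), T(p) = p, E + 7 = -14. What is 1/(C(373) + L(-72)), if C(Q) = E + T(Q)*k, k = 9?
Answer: 144/480383 ≈ 0.00029976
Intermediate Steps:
E = -21 (E = -7 - 14 = -21)
L(l) = 1/(2*l)
C(Q) = -21 + 9*Q (C(Q) = -21 + Q*9 = -21 + 9*Q)
1/(C(373) + L(-72)) = 1/((-21 + 9*373) + (½)/(-72)) = 1/((-21 + 3357) + (½)*(-1/72)) = 1/(3336 - 1/144) = 1/(480383/144) = 144/480383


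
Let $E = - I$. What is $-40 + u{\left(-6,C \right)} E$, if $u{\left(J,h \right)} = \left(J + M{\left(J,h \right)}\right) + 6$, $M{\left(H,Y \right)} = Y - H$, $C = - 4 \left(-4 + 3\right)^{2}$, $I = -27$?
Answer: $14$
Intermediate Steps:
$C = -4$ ($C = - 4 \left(-1\right)^{2} = \left(-4\right) 1 = -4$)
$E = 27$ ($E = \left(-1\right) \left(-27\right) = 27$)
$u{\left(J,h \right)} = 6 + h$ ($u{\left(J,h \right)} = \left(J - \left(J - h\right)\right) + 6 = h + 6 = 6 + h$)
$-40 + u{\left(-6,C \right)} E = -40 + \left(6 - 4\right) 27 = -40 + 2 \cdot 27 = -40 + 54 = 14$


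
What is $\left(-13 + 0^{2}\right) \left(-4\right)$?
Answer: $52$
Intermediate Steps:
$\left(-13 + 0^{2}\right) \left(-4\right) = \left(-13 + 0\right) \left(-4\right) = \left(-13\right) \left(-4\right) = 52$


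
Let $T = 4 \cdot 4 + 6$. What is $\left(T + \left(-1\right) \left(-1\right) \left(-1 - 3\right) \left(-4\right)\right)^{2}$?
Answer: $1444$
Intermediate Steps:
$T = 22$ ($T = 16 + 6 = 22$)
$\left(T + \left(-1\right) \left(-1\right) \left(-1 - 3\right) \left(-4\right)\right)^{2} = \left(22 + \left(-1\right) \left(-1\right) \left(-1 - 3\right) \left(-4\right)\right)^{2} = \left(22 + 1 \left(-1 - 3\right) \left(-4\right)\right)^{2} = \left(22 + 1 \left(-4\right) \left(-4\right)\right)^{2} = \left(22 - -16\right)^{2} = \left(22 + 16\right)^{2} = 38^{2} = 1444$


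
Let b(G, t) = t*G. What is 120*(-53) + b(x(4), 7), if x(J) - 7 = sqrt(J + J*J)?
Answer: -6311 + 14*sqrt(5) ≈ -6279.7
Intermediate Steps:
x(J) = 7 + sqrt(J + J**2) (x(J) = 7 + sqrt(J + J*J) = 7 + sqrt(J + J**2))
b(G, t) = G*t
120*(-53) + b(x(4), 7) = 120*(-53) + (7 + sqrt(4*(1 + 4)))*7 = -6360 + (7 + sqrt(4*5))*7 = -6360 + (7 + sqrt(20))*7 = -6360 + (7 + 2*sqrt(5))*7 = -6360 + (49 + 14*sqrt(5)) = -6311 + 14*sqrt(5)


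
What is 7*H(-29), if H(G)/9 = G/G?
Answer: 63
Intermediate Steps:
H(G) = 9 (H(G) = 9*(G/G) = 9*1 = 9)
7*H(-29) = 7*9 = 63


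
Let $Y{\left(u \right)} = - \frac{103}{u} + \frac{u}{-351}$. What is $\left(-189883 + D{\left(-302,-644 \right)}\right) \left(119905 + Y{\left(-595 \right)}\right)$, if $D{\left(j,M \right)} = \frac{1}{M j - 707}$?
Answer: $- \frac{921436517335058290666}{40470192945} \approx -2.2768 \cdot 10^{10}$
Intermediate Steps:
$D{\left(j,M \right)} = \frac{1}{-707 + M j}$
$Y{\left(u \right)} = - \frac{103}{u} - \frac{u}{351}$ ($Y{\left(u \right)} = - \frac{103}{u} + u \left(- \frac{1}{351}\right) = - \frac{103}{u} - \frac{u}{351}$)
$\left(-189883 + D{\left(-302,-644 \right)}\right) \left(119905 + Y{\left(-595 \right)}\right) = \left(-189883 + \frac{1}{-707 - -194488}\right) \left(119905 - \left(- \frac{595}{351} + \frac{103}{-595}\right)\right) = \left(-189883 + \frac{1}{-707 + 194488}\right) \left(119905 + \left(\left(-103\right) \left(- \frac{1}{595}\right) + \frac{595}{351}\right)\right) = \left(-189883 + \frac{1}{193781}\right) \left(119905 + \left(\frac{103}{595} + \frac{595}{351}\right)\right) = \left(-189883 + \frac{1}{193781}\right) \left(119905 + \frac{390178}{208845}\right) = \left(- \frac{36795717622}{193781}\right) \frac{25041949903}{208845} = - \frac{921436517335058290666}{40470192945}$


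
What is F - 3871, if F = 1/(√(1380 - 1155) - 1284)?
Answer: -4912300/1269 ≈ -3871.0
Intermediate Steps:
F = -1/1269 (F = 1/(√225 - 1284) = 1/(15 - 1284) = 1/(-1269) = -1/1269 ≈ -0.00078802)
F - 3871 = -1/1269 - 3871 = -4912300/1269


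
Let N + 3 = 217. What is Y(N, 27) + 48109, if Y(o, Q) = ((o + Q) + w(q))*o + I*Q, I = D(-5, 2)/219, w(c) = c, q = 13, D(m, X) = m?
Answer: 7479900/73 ≈ 1.0246e+5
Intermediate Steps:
N = 214 (N = -3 + 217 = 214)
I = -5/219 ≈ -0.022831
Y(o, Q) = -5*Q/219 + o*(13 + Q + o) (Y(o, Q) = ((o + Q) + 13)*o - 5*Q/219 = ((Q + o) + 13)*o - 5*Q/219 = (13 + Q + o)*o - 5*Q/219 = o*(13 + Q + o) - 5*Q/219 = -5*Q/219 + o*(13 + Q + o))
Y(N, 27) + 48109 = (214² + 13*214 - 5/219*27 + 27*214) + 48109 = (45796 + 2782 - 45/73 + 5778) + 48109 = 3967943/73 + 48109 = 7479900/73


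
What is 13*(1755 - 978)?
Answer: 10101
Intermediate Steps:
13*(1755 - 978) = 13*777 = 10101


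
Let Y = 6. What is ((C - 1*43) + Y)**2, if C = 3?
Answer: 1156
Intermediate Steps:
((C - 1*43) + Y)**2 = ((3 - 1*43) + 6)**2 = ((3 - 43) + 6)**2 = (-40 + 6)**2 = (-34)**2 = 1156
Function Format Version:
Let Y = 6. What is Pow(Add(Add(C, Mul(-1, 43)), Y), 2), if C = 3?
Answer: 1156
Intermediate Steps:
Pow(Add(Add(C, Mul(-1, 43)), Y), 2) = Pow(Add(Add(3, Mul(-1, 43)), 6), 2) = Pow(Add(Add(3, -43), 6), 2) = Pow(Add(-40, 6), 2) = Pow(-34, 2) = 1156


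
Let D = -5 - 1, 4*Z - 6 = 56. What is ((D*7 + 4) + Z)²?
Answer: 2025/4 ≈ 506.25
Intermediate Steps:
Z = 31/2 (Z = 3/2 + (¼)*56 = 3/2 + 14 = 31/2 ≈ 15.500)
D = -6
((D*7 + 4) + Z)² = ((-6*7 + 4) + 31/2)² = ((-42 + 4) + 31/2)² = (-38 + 31/2)² = (-45/2)² = 2025/4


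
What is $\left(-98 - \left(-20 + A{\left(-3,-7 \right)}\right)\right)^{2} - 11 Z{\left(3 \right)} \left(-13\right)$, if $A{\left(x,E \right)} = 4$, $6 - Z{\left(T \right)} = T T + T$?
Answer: $5866$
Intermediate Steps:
$Z{\left(T \right)} = 6 - T - T^{2}$ ($Z{\left(T \right)} = 6 - \left(T T + T\right) = 6 - \left(T^{2} + T\right) = 6 - \left(T + T^{2}\right) = 6 - T - T^{2}$)
$\left(-98 - \left(-20 + A{\left(-3,-7 \right)}\right)\right)^{2} - 11 Z{\left(3 \right)} \left(-13\right) = \left(-98 + \left(20 - 4\right)\right)^{2} - 11 \left(6 - 3 - 3^{2}\right) \left(-13\right) = \left(-98 + \left(20 - 4\right)\right)^{2} - 11 \left(6 - 3 - 9\right) \left(-13\right) = \left(-98 + 16\right)^{2} - 11 \left(6 - 3 - 9\right) \left(-13\right) = \left(-82\right)^{2} - 11 \left(-6\right) \left(-13\right) = 6724 - \left(-66\right) \left(-13\right) = 6724 - 858 = 5866$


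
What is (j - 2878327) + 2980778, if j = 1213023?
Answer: 1315474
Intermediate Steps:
(j - 2878327) + 2980778 = (1213023 - 2878327) + 2980778 = -1665304 + 2980778 = 1315474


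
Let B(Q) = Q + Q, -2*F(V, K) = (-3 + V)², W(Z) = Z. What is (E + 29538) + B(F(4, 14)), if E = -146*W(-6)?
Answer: 30413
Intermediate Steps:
F(V, K) = -(-3 + V)²/2
B(Q) = 2*Q
E = 876 (E = -146*(-6) = 876)
(E + 29538) + B(F(4, 14)) = (876 + 29538) + 2*(-(-3 + 4)²/2) = 30414 + 2*(-½*1²) = 30414 + 2*(-½*1) = 30414 + 2*(-½) = 30414 - 1 = 30413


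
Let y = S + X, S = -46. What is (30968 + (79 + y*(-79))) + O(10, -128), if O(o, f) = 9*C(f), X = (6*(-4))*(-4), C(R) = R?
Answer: 25945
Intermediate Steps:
X = 96 (X = -24*(-4) = 96)
y = 50 (y = -46 + 96 = 50)
O(o, f) = 9*f
(30968 + (79 + y*(-79))) + O(10, -128) = (30968 + (79 + 50*(-79))) + 9*(-128) = (30968 + (79 - 3950)) - 1152 = (30968 - 3871) - 1152 = 27097 - 1152 = 25945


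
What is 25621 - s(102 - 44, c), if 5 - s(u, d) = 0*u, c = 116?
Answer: 25616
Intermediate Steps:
s(u, d) = 5 (s(u, d) = 5 - 0*u = 5 - 1*0 = 5 + 0 = 5)
25621 - s(102 - 44, c) = 25621 - 1*5 = 25621 - 5 = 25616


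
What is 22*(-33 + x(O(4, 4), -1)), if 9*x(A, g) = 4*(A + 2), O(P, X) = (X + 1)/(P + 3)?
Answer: -44066/63 ≈ -699.46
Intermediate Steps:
O(P, X) = (1 + X)/(3 + P)
x(A, g) = 8/9 + 4*A/9 (x(A, g) = (4*(A + 2))/9 = (4*(2 + A))/9 = (8 + 4*A)/9 = 8/9 + 4*A/9)
22*(-33 + x(O(4, 4), -1)) = 22*(-33 + (8/9 + 4*((1 + 4)/(3 + 4))/9)) = 22*(-33 + (8/9 + 4*(5/7)/9)) = 22*(-33 + (8/9 + 4*((1/7)*5)/9)) = 22*(-33 + (8/9 + (4/9)*(5/7))) = 22*(-33 + (8/9 + 20/63)) = 22*(-33 + 76/63) = 22*(-2003/63) = -44066/63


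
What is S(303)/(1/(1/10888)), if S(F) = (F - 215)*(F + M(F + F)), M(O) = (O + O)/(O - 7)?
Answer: 2009799/815239 ≈ 2.4653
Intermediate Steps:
M(O) = 2*O/(-7 + O) (M(O) = (2*O)/(-7 + O) = 2*O/(-7 + O))
S(F) = (-215 + F)*(F + 4*F/(-7 + 2*F)) (S(F) = (F - 215)*(F + 2*(F + F)/(-7 + (F + F))) = (-215 + F)*(F + 2*(2*F)/(-7 + 2*F)) = (-215 + F)*(F + 4*F/(-7 + 2*F)))
S(303)/(1/(1/10888)) = (303*(645 - 433*303 + 2*303²)/(-7 + 2*303))/(1/(1/10888)) = (303*(645 - 131199 + 2*91809)/(-7 + 606))/(1/(1/10888)) = (303*(645 - 131199 + 183618)/599)/10888 = (303*(1/599)*53064)*(1/10888) = (16078392/599)*(1/10888) = 2009799/815239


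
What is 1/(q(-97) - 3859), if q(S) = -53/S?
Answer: -97/374270 ≈ -0.00025917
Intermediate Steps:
1/(q(-97) - 3859) = 1/(-53/(-97) - 3859) = 1/(-53*(-1/97) - 3859) = 1/(53/97 - 3859) = 1/(-374270/97) = -97/374270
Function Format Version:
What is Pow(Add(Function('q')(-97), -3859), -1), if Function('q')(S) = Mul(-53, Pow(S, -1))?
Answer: Rational(-97, 374270) ≈ -0.00025917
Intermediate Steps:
Pow(Add(Function('q')(-97), -3859), -1) = Pow(Add(Mul(-53, Pow(-97, -1)), -3859), -1) = Pow(Add(Mul(-53, Rational(-1, 97)), -3859), -1) = Pow(Add(Rational(53, 97), -3859), -1) = Pow(Rational(-374270, 97), -1) = Rational(-97, 374270)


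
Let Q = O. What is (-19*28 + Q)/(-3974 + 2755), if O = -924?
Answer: 1456/1219 ≈ 1.1944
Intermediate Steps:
Q = -924
(-19*28 + Q)/(-3974 + 2755) = (-19*28 - 924)/(-3974 + 2755) = (-532 - 924)/(-1219) = -1456*(-1/1219) = 1456/1219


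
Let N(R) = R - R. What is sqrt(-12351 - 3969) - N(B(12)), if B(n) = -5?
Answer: 8*I*sqrt(255) ≈ 127.75*I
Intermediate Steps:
N(R) = 0
sqrt(-12351 - 3969) - N(B(12)) = sqrt(-12351 - 3969) - 1*0 = sqrt(-16320) + 0 = 8*I*sqrt(255) + 0 = 8*I*sqrt(255)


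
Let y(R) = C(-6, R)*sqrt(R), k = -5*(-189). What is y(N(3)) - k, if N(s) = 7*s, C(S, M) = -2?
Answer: -945 - 2*sqrt(21) ≈ -954.17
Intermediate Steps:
k = 945
y(R) = -2*sqrt(R)
y(N(3)) - k = -2*sqrt(21) - 1*945 = -2*sqrt(21) - 945 = -945 - 2*sqrt(21)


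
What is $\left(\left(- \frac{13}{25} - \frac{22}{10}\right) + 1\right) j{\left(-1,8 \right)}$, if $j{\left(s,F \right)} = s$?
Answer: $\frac{43}{25} \approx 1.72$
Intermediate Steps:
$\left(\left(- \frac{13}{25} - \frac{22}{10}\right) + 1\right) j{\left(-1,8 \right)} = \left(\left(- \frac{13}{25} - \frac{22}{10}\right) + 1\right) \left(-1\right) = \left(\left(\left(-13\right) \frac{1}{25} - \frac{11}{5}\right) + 1\right) \left(-1\right) = \left(\left(- \frac{13}{25} - \frac{11}{5}\right) + 1\right) \left(-1\right) = \left(- \frac{68}{25} + 1\right) \left(-1\right) = \left(- \frac{43}{25}\right) \left(-1\right) = \frac{43}{25}$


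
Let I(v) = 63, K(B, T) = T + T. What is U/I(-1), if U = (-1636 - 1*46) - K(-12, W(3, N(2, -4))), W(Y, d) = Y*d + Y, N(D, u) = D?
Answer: -1700/63 ≈ -26.984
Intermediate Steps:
W(Y, d) = Y + Y*d
K(B, T) = 2*T
U = -1700 (U = (-1636 - 1*46) - 2*3*(1 + 2) = (-1636 - 46) - 2*3*3 = -1682 - 2*9 = -1682 - 1*18 = -1682 - 18 = -1700)
U/I(-1) = -1700/63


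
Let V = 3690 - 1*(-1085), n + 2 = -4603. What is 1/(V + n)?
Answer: 1/170 ≈ 0.0058824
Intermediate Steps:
n = -4605 (n = -2 - 4603 = -4605)
V = 4775 (V = 3690 + 1085 = 4775)
1/(V + n) = 1/(4775 - 4605) = 1/170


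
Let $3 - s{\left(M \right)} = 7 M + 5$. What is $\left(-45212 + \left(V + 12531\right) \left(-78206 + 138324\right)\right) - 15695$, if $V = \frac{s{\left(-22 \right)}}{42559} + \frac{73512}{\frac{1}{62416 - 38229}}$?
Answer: $\frac{4549244121869750473}{42559} \approx 1.0689 \cdot 10^{14}$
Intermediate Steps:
$s{\left(M \right)} = -2 - 7 M$ ($s{\left(M \right)} = 3 - \left(7 M + 5\right) = 3 - \left(5 + 7 M\right) = -2 - 7 M$)
$V = \frac{75671380670048}{42559}$ ($V = \frac{-2 - -154}{42559} + \frac{73512}{\frac{1}{62416 - 38229}} = \left(-2 + 154\right) \frac{1}{42559} + \frac{73512}{\frac{1}{24187}} = 152 \cdot \frac{1}{42559} + 73512 \frac{1}{\frac{1}{24187}} = \frac{152}{42559} + 73512 \cdot 24187 = \frac{152}{42559} + 1778034744 = \frac{75671380670048}{42559} \approx 1.778 \cdot 10^{9}$)
$\left(-45212 + \left(V + 12531\right) \left(-78206 + 138324\right)\right) - 15695 = \left(-45212 + \left(\frac{75671380670048}{42559} + 12531\right) \left(-78206 + 138324\right)\right) - 15695 = \left(-45212 + \frac{75671913976877}{42559} \cdot 60118\right) - 15695 = \left(-45212 + \frac{4549244124461891486}{42559}\right) - 15695 = \frac{4549244122537713978}{42559} - 15695 = \frac{4549244121869750473}{42559}$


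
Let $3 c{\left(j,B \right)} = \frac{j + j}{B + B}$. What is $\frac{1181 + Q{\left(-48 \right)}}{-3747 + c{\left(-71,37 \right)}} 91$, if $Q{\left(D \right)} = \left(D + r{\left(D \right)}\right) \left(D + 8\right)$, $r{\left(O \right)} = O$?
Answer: $- \frac{50717121}{415988} \approx -121.92$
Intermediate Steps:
$c{\left(j,B \right)} = \frac{j}{3 B}$ ($c{\left(j,B \right)} = \frac{\left(j + j\right) \frac{1}{B + B}}{3} = \frac{2 j \frac{1}{2 B}}{3} = \frac{j \frac{1}{B}}{3} = \frac{j}{3 B}$)
$Q{\left(D \right)} = 2 D \left(8 + D\right)$ ($Q{\left(D \right)} = \left(D + D\right) \left(D + 8\right) = 2 D \left(8 + D\right)$)
$\frac{1181 + Q{\left(-48 \right)}}{-3747 + c{\left(-71,37 \right)}} 91 = \frac{1181 + 2 \left(-48\right) \left(8 - 48\right)}{-3747 + \frac{1}{3} \left(-71\right) \frac{1}{37}} \cdot 91 = \frac{1181 + 2 \left(-48\right) \left(-40\right)}{-3747 + \frac{1}{3} \left(-71\right) \frac{1}{37}} \cdot 91 = \frac{1181 + 3840}{-3747 - \frac{71}{111}} \cdot 91 = \frac{5021}{- \frac{415988}{111}} \cdot 91 = 5021 \left(- \frac{111}{415988}\right) 91 = \left(- \frac{557331}{415988}\right) 91 = - \frac{50717121}{415988}$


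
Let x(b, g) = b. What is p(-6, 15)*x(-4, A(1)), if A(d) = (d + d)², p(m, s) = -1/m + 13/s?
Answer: -62/15 ≈ -4.1333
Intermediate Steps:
A(d) = 4*d² (A(d) = (2*d)² = 4*d²)
p(-6, 15)*x(-4, A(1)) = (-1/(-6) + 13/15)*(-4) = (-1*(-⅙) + 13*(1/15))*(-4) = (⅙ + 13/15)*(-4) = (31/30)*(-4) = -62/15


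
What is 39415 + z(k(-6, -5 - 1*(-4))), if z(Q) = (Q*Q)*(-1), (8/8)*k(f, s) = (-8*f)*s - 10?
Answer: 36051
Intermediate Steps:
k(f, s) = -10 - 8*f*s (k(f, s) = (-8*f)*s - 10 = -8*f*s - 10 = -10 - 8*f*s)
z(Q) = -Q² (z(Q) = Q²*(-1) = -Q²)
39415 + z(k(-6, -5 - 1*(-4))) = 39415 - (-10 - 8*(-6)*(-5 - 1*(-4)))² = 39415 - (-10 - 8*(-6)*(-5 + 4))² = 39415 - (-10 - 8*(-6)*(-1))² = 39415 - (-10 - 48)² = 39415 - 1*(-58)² = 39415 - 1*3364 = 39415 - 3364 = 36051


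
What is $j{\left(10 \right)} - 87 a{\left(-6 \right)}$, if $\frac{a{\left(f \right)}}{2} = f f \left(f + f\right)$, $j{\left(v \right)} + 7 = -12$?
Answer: $75149$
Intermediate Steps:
$j{\left(v \right)} = -19$ ($j{\left(v \right)} = -7 - 12 = -19$)
$a{\left(f \right)} = 4 f^{3}$ ($a{\left(f \right)} = 2 f f \left(f + f\right) = 2 f^{2} \cdot 2 f = 2 \cdot 2 f^{3} = 4 f^{3}$)
$j{\left(10 \right)} - 87 a{\left(-6 \right)} = -19 - 87 \cdot 4 \left(-6\right)^{3} = -19 - 87 \cdot 4 \left(-216\right) = -19 - -75168 = -19 + 75168 = 75149$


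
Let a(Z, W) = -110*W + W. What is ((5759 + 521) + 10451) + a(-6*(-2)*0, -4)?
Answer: 17167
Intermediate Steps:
a(Z, W) = -109*W
((5759 + 521) + 10451) + a(-6*(-2)*0, -4) = ((5759 + 521) + 10451) - 109*(-4) = (6280 + 10451) + 436 = 16731 + 436 = 17167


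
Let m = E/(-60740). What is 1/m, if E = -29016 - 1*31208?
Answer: 15185/15056 ≈ 1.0086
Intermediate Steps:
E = -60224 (E = -29016 - 31208 = -60224)
m = 15056/15185 (m = -60224/(-60740) = -60224*(-1/60740) = 15056/15185 ≈ 0.99150)
1/m = 1/(15056/15185) = 15185/15056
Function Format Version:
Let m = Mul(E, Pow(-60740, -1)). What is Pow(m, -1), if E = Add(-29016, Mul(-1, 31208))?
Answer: Rational(15185, 15056) ≈ 1.0086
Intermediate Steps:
E = -60224 (E = Add(-29016, -31208) = -60224)
m = Rational(15056, 15185) (m = Mul(-60224, Pow(-60740, -1)) = Mul(-60224, Rational(-1, 60740)) = Rational(15056, 15185) ≈ 0.99150)
Pow(m, -1) = Pow(Rational(15056, 15185), -1) = Rational(15185, 15056)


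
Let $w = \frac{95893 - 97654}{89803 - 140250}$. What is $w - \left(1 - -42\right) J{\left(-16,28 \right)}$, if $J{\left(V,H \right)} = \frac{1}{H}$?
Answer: $- \frac{2119913}{1412516} \approx -1.5008$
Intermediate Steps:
$w = \frac{1761}{50447}$ ($w = - \frac{1761}{-50447} = \left(-1761\right) \left(- \frac{1}{50447}\right) = \frac{1761}{50447} \approx 0.034908$)
$w - \left(1 - -42\right) J{\left(-16,28 \right)} = \frac{1761}{50447} - \frac{1 - -42}{28} = \frac{1761}{50447} - \left(1 + 42\right) \frac{1}{28} = \frac{1761}{50447} - 43 \cdot \frac{1}{28} = \frac{1761}{50447} - \frac{43}{28} = - \frac{2119913}{1412516}$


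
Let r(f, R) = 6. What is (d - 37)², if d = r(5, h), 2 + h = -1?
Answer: 961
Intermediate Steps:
h = -3 (h = -2 - 1 = -3)
d = 6
(d - 37)² = (6 - 37)² = (-31)² = 961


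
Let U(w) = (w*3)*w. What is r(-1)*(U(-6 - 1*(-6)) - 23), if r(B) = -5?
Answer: 115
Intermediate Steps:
U(w) = 3*w² (U(w) = (3*w)*w = 3*w²)
r(-1)*(U(-6 - 1*(-6)) - 23) = -5*(3*(-6 - 1*(-6))² - 23) = -5*(3*(-6 + 6)² - 23) = -5*(3*0² - 23) = -5*(3*0 - 23) = -5*(0 - 23) = -5*(-23) = 115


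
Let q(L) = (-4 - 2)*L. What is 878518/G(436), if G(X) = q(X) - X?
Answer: -439259/1526 ≈ -287.85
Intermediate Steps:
q(L) = -6*L
G(X) = -7*X (G(X) = -6*X - X = -7*X)
878518/G(436) = 878518/((-7*436)) = 878518/(-3052) = 878518*(-1/3052) = -439259/1526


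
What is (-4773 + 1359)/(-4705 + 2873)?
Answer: 1707/916 ≈ 1.8635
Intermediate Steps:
(-4773 + 1359)/(-4705 + 2873) = -3414/(-1832) = -3414*(-1/1832) = 1707/916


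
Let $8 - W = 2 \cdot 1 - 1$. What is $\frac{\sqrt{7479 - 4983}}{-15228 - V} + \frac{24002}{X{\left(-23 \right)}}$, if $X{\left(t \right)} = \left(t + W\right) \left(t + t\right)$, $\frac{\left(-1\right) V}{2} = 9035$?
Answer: $\frac{12001}{368} + \frac{4 \sqrt{39}}{1421} \approx 32.629$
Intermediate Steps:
$V = -18070$ ($V = \left(-2\right) 9035 = -18070$)
$W = 7$ ($W = 8 - \left(2 \cdot 1 - 1\right) = 8 - \left(2 - 1\right) = 8 - 1 = 7$)
$X{\left(t \right)} = 2 t \left(7 + t\right)$ ($X{\left(t \right)} = \left(t + 7\right) \left(t + t\right) = \left(7 + t\right) 2 t = 2 t \left(7 + t\right)$)
$\frac{\sqrt{7479 - 4983}}{-15228 - V} + \frac{24002}{X{\left(-23 \right)}} = \frac{\sqrt{7479 - 4983}}{-15228 - -18070} + \frac{24002}{2 \left(-23\right) \left(7 - 23\right)} = \frac{\sqrt{2496}}{-15228 + 18070} + \frac{24002}{2 \left(-23\right) \left(-16\right)} = \frac{8 \sqrt{39}}{2842} + \frac{24002}{736} = 8 \sqrt{39} \cdot \frac{1}{2842} + 24002 \cdot \frac{1}{736} = \frac{4 \sqrt{39}}{1421} + \frac{12001}{368} = \frac{12001}{368} + \frac{4 \sqrt{39}}{1421}$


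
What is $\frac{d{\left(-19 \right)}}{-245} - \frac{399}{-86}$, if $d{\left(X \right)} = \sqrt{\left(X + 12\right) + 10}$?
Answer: $\frac{399}{86} - \frac{\sqrt{3}}{245} \approx 4.6325$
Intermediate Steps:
$d{\left(X \right)} = \sqrt{22 + X}$ ($d{\left(X \right)} = \sqrt{\left(12 + X\right) + 10} = \sqrt{22 + X}$)
$\frac{d{\left(-19 \right)}}{-245} - \frac{399}{-86} = \frac{\sqrt{22 - 19}}{-245} - \frac{399}{-86} = \sqrt{3} \left(- \frac{1}{245}\right) - - \frac{399}{86} = - \frac{\sqrt{3}}{245} + \frac{399}{86} = \frac{399}{86} - \frac{\sqrt{3}}{245}$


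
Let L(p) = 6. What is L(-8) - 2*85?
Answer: -164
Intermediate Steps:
L(-8) - 2*85 = 6 - 2*85 = 6 - 170 = -164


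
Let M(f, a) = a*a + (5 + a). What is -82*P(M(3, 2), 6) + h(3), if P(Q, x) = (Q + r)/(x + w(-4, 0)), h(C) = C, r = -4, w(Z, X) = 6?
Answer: -269/6 ≈ -44.833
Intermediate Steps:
M(f, a) = 5 + a + a² (M(f, a) = a² + (5 + a) = 5 + a + a²)
P(Q, x) = (-4 + Q)/(6 + x) (P(Q, x) = (Q - 4)/(x + 6) = (-4 + Q)/(6 + x))
-82*P(M(3, 2), 6) + h(3) = -82*(-4 + (5 + 2 + 2²))/(6 + 6) + 3 = -82*(-4 + (5 + 2 + 4))/12 + 3 = -41*(-4 + 11)/6 + 3 = -41*7/6 + 3 = -82*7/12 + 3 = -287/6 + 3 = -269/6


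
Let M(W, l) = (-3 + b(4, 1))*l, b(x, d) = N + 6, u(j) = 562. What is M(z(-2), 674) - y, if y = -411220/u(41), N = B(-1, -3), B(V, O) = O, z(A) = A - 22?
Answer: 205610/281 ≈ 731.71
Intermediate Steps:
z(A) = -22 + A
N = -3
y = -205610/281 (y = -411220/562 = -411220*1/562 = -205610/281 ≈ -731.71)
b(x, d) = 3 (b(x, d) = -3 + 6 = 3)
M(W, l) = 0 (M(W, l) = (-3 + 3)*l = 0*l = 0)
M(z(-2), 674) - y = 0 - 1*(-205610/281) = 0 + 205610/281 = 205610/281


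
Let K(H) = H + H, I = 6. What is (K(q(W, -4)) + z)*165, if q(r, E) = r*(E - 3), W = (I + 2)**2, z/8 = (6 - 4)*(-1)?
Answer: -150480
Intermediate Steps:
z = -16 (z = 8*((6 - 4)*(-1)) = 8*(2*(-1)) = 8*(-2) = -16)
W = 64 (W = (6 + 2)**2 = 8**2 = 64)
q(r, E) = r*(-3 + E)
K(H) = 2*H
(K(q(W, -4)) + z)*165 = (2*(64*(-3 - 4)) - 16)*165 = (2*(64*(-7)) - 16)*165 = (2*(-448) - 16)*165 = (-896 - 16)*165 = -912*165 = -150480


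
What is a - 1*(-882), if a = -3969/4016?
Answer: 3538143/4016 ≈ 881.01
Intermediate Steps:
a = -3969/4016 (a = -3969*1/4016 = -3969/4016 ≈ -0.98830)
a - 1*(-882) = -3969/4016 - 1*(-882) = -3969/4016 + 882 = 3538143/4016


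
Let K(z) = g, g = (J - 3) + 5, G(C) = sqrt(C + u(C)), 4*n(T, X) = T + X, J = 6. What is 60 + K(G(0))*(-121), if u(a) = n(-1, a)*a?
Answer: -908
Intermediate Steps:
n(T, X) = T/4 + X/4 (n(T, X) = (T + X)/4 = T/4 + X/4)
u(a) = a*(-1/4 + a/4) (u(a) = ((1/4)*(-1) + a/4)*a = (-1/4 + a/4)*a = a*(-1/4 + a/4))
G(C) = sqrt(C + C*(-1 + C)/4)
g = 8 (g = (6 - 3) + 5 = 3 + 5 = 8)
K(z) = 8
60 + K(G(0))*(-121) = 60 + 8*(-121) = 60 - 968 = -908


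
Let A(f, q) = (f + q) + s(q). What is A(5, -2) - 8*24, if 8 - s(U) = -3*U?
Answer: -187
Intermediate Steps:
s(U) = 8 + 3*U (s(U) = 8 - (-3)*U = 8 + 3*U)
A(f, q) = 8 + f + 4*q (A(f, q) = (f + q) + (8 + 3*q) = 8 + f + 4*q)
A(5, -2) - 8*24 = (8 + 5 + 4*(-2)) - 8*24 = (8 + 5 - 8) - 192 = 5 - 192 = -187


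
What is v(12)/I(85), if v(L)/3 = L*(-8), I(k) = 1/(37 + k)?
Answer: -35136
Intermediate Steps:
v(L) = -24*L (v(L) = 3*(L*(-8)) = 3*(-8*L) = -24*L)
v(12)/I(85) = (-24*12)/(1/(37 + 85)) = -288/(1/122) = -288/1/122 = -288*122 = -35136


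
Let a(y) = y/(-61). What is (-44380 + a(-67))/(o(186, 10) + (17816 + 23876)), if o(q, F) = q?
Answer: -2707113/2554558 ≈ -1.0597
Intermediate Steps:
a(y) = -y/61 (a(y) = y*(-1/61) = -y/61)
(-44380 + a(-67))/(o(186, 10) + (17816 + 23876)) = (-44380 - 1/61*(-67))/(186 + (17816 + 23876)) = (-44380 + 67/61)/(186 + 41692) = -2707113/61/41878 = -2707113/61*1/41878 = -2707113/2554558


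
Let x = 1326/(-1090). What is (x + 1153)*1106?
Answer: 694260532/545 ≈ 1.2739e+6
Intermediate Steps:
x = -663/545 (x = 1326*(-1/1090) = -663/545 ≈ -1.2165)
(x + 1153)*1106 = (-663/545 + 1153)*1106 = (627722/545)*1106 = 694260532/545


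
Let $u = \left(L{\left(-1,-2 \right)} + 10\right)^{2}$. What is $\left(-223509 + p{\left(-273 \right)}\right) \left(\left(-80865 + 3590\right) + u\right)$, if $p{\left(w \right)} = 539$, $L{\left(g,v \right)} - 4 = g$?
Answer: $17192324820$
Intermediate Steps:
$L{\left(g,v \right)} = 4 + g$
$u = 169$ ($u = \left(\left(4 - 1\right) + 10\right)^{2} = \left(3 + 10\right)^{2} = 13^{2} = 169$)
$\left(-223509 + p{\left(-273 \right)}\right) \left(\left(-80865 + 3590\right) + u\right) = \left(-223509 + 539\right) \left(\left(-80865 + 3590\right) + 169\right) = - 222970 \left(-77275 + 169\right) = \left(-222970\right) \left(-77106\right) = 17192324820$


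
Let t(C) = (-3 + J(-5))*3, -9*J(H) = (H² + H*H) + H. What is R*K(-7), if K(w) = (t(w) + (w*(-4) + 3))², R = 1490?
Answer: 73010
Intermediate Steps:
J(H) = -2*H²/9 - H/9 (J(H) = -((H² + H*H) + H)/9 = -((H² + H²) + H)/9 = -(2*H² + H)/9 = -(H + 2*H²)/9 = -2*H²/9 - H/9)
t(C) = -24 (t(C) = (-3 - ⅑*(-5)*(1 + 2*(-5)))*3 = (-3 - ⅑*(-5)*(1 - 10))*3 = (-3 - ⅑*(-5)*(-9))*3 = (-3 - 5)*3 = -8*3 = -24)
K(w) = (-21 - 4*w)² (K(w) = (-24 + (w*(-4) + 3))² = (-24 + (-4*w + 3))² = (-24 + (3 - 4*w))² = (-21 - 4*w)²)
R*K(-7) = 1490*(21 + 4*(-7))² = 1490*(21 - 28)² = 1490*(-7)² = 1490*49 = 73010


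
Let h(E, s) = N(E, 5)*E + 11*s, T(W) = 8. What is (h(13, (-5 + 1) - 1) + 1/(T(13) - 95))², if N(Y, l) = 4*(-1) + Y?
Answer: 29084449/7569 ≈ 3842.6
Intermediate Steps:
N(Y, l) = -4 + Y
h(E, s) = 11*s + E*(-4 + E) (h(E, s) = (-4 + E)*E + 11*s = E*(-4 + E) + 11*s = 11*s + E*(-4 + E))
(h(13, (-5 + 1) - 1) + 1/(T(13) - 95))² = ((11*((-5 + 1) - 1) + 13*(-4 + 13)) + 1/(8 - 95))² = ((11*(-4 - 1) + 13*9) + 1/(-87))² = ((11*(-5) + 117) - 1/87)² = ((-55 + 117) - 1/87)² = (62 - 1/87)² = (5393/87)² = 29084449/7569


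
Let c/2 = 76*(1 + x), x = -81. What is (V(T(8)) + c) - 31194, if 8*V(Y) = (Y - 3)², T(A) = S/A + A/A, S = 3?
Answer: -22197079/512 ≈ -43354.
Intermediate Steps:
c = -12160 (c = 2*(76*(1 - 81)) = 2*(76*(-80)) = 2*(-6080) = -12160)
T(A) = 1 + 3/A (T(A) = 3/A + A/A = 3/A + 1 = 1 + 3/A)
V(Y) = (-3 + Y)²/8 (V(Y) = (Y - 3)²/8 = (-3 + Y)²/8)
(V(T(8)) + c) - 31194 = ((-3 + (3 + 8)/8)²/8 - 12160) - 31194 = ((-3 + (⅛)*11)²/8 - 12160) - 31194 = ((-3 + 11/8)²/8 - 12160) - 31194 = ((-13/8)²/8 - 12160) - 31194 = ((⅛)*(169/64) - 12160) - 31194 = (169/512 - 12160) - 31194 = -6225751/512 - 31194 = -22197079/512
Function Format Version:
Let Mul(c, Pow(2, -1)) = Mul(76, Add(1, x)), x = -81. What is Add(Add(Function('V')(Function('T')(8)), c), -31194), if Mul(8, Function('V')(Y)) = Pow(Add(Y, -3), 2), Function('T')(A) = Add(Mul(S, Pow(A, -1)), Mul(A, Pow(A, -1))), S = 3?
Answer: Rational(-22197079, 512) ≈ -43354.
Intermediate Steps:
c = -12160 (c = Mul(2, Mul(76, Add(1, -81))) = Mul(2, Mul(76, -80)) = Mul(2, -6080) = -12160)
Function('T')(A) = Add(1, Mul(3, Pow(A, -1))) (Function('T')(A) = Add(Mul(3, Pow(A, -1)), Mul(A, Pow(A, -1))) = Add(Mul(3, Pow(A, -1)), 1) = Add(1, Mul(3, Pow(A, -1))))
Function('V')(Y) = Mul(Rational(1, 8), Pow(Add(-3, Y), 2)) (Function('V')(Y) = Mul(Rational(1, 8), Pow(Add(Y, -3), 2)) = Mul(Rational(1, 8), Pow(Add(-3, Y), 2)))
Add(Add(Function('V')(Function('T')(8)), c), -31194) = Add(Add(Mul(Rational(1, 8), Pow(Add(-3, Mul(Pow(8, -1), Add(3, 8))), 2)), -12160), -31194) = Add(Add(Mul(Rational(1, 8), Pow(Add(-3, Mul(Rational(1, 8), 11)), 2)), -12160), -31194) = Add(Add(Mul(Rational(1, 8), Pow(Add(-3, Rational(11, 8)), 2)), -12160), -31194) = Add(Add(Mul(Rational(1, 8), Pow(Rational(-13, 8), 2)), -12160), -31194) = Add(Add(Mul(Rational(1, 8), Rational(169, 64)), -12160), -31194) = Add(Add(Rational(169, 512), -12160), -31194) = Add(Rational(-6225751, 512), -31194) = Rational(-22197079, 512)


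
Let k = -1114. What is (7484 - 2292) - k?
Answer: 6306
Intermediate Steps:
(7484 - 2292) - k = (7484 - 2292) - 1*(-1114) = 5192 + 1114 = 6306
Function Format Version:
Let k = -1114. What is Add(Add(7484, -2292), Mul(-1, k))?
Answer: 6306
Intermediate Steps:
Add(Add(7484, -2292), Mul(-1, k)) = Add(Add(7484, -2292), Mul(-1, -1114)) = Add(5192, 1114) = 6306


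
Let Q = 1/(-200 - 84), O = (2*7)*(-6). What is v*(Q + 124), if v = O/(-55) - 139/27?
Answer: -37870211/84348 ≈ -448.98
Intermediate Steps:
O = -84 (O = 14*(-6) = -84)
Q = -1/284 (Q = 1/(-284) = -1/284 ≈ -0.0035211)
v = -5377/1485 (v = -84/(-55) - 139/27 = -84*(-1/55) - 139*1/27 = 84/55 - 139/27 = -5377/1485 ≈ -3.6209)
v*(Q + 124) = -5377*(-1/284 + 124)/1485 = -5377/1485*35215/284 = -37870211/84348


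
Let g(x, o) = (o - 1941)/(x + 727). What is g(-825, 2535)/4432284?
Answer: -33/24131324 ≈ -1.3675e-6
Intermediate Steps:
g(x, o) = (-1941 + o)/(727 + x)
g(-825, 2535)/4432284 = ((-1941 + 2535)/(727 - 825))/4432284 = (594/(-98))*(1/4432284) = -1/98*594*(1/4432284) = -297/49*1/4432284 = -33/24131324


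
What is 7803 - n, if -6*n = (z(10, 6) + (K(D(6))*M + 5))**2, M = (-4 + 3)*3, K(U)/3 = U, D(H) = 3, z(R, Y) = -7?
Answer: 47659/6 ≈ 7943.2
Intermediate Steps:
K(U) = 3*U
M = -3 (M = -1*3 = -3)
n = -841/6 (n = -(-7 + ((3*3)*(-3) + 5))**2/6 = -(-7 + (9*(-3) + 5))**2/6 = -(-7 + (-27 + 5))**2/6 = -(-7 - 22)**2/6 = -1/6*(-29)**2 = -1/6*841 = -841/6 ≈ -140.17)
7803 - n = 7803 - 1*(-841/6) = 7803 + 841/6 = 47659/6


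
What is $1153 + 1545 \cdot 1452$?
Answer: $2244493$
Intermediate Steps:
$1153 + 1545 \cdot 1452 = 1153 + 2243340 = 2244493$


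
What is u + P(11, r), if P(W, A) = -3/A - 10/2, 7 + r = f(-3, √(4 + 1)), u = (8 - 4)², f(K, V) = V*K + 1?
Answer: 9 + √5 ≈ 11.236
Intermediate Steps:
f(K, V) = 1 + K*V (f(K, V) = K*V + 1 = 1 + K*V)
u = 16 (u = 4² = 16)
r = -6 - 3*√5 (r = -7 + (1 - 3*√(4 + 1)) = -7 + (1 - 3*√5) = -6 - 3*√5 ≈ -12.708)
P(W, A) = -5 - 3/A (P(W, A) = -3/A - 10*½ = -3/A - 5 = -5 - 3/A)
u + P(11, r) = 16 + (-5 - 3/(-6 - 3*√5)) = 11 - 3/(-6 - 3*√5)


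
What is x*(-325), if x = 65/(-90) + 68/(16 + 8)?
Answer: -6175/9 ≈ -686.11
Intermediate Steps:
x = 19/9 (x = 65*(-1/90) + 68/24 = -13/18 + 68*(1/24) = -13/18 + 17/6 = 19/9 ≈ 2.1111)
x*(-325) = (19/9)*(-325) = -6175/9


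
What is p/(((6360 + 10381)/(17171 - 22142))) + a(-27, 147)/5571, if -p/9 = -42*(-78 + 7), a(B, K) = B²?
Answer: 82583197083/10362679 ≈ 7969.3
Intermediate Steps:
p = -26838 (p = -(-378)*(-78 + 7) = -(-378)*(-71) = -9*2982 = -26838)
p/(((6360 + 10381)/(17171 - 22142))) + a(-27, 147)/5571 = -26838*(17171 - 22142)/(6360 + 10381) + (-27)²/5571 = -26838/(16741/(-4971)) + 729*(1/5571) = -26838/(16741*(-1/4971)) + 81/619 = -26838/(-16741/4971) + 81/619 = -26838*(-4971/16741) + 81/619 = 133411698/16741 + 81/619 = 82583197083/10362679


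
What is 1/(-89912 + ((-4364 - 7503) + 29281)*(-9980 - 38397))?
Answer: -1/842526990 ≈ -1.1869e-9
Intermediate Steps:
1/(-89912 + ((-4364 - 7503) + 29281)*(-9980 - 38397)) = 1/(-89912 + (-11867 + 29281)*(-48377)) = 1/(-89912 + 17414*(-48377)) = 1/(-89912 - 842437078) = 1/(-842526990) = -1/842526990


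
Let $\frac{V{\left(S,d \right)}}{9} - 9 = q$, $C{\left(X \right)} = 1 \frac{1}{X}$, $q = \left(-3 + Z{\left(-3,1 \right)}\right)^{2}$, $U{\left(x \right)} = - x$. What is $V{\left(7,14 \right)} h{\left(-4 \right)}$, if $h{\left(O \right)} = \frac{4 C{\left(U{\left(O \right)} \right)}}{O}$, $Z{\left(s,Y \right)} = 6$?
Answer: $- \frac{81}{2} \approx -40.5$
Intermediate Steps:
$q = 9$ ($q = \left(-3 + 6\right)^{2} = 3^{2} = 9$)
$C{\left(X \right)} = \frac{1}{X}$
$V{\left(S,d \right)} = 162$ ($V{\left(S,d \right)} = 81 + 9 \cdot 9 = 81 + 81 = 162$)
$h{\left(O \right)} = - \frac{4}{O^{2}}$ ($h{\left(O \right)} = \frac{4 \frac{1}{\left(-1\right) O}}{O} = \frac{4 \left(- \frac{1}{O}\right)}{O} = \frac{\left(-4\right) \frac{1}{O}}{O} = - \frac{4}{O^{2}}$)
$V{\left(7,14 \right)} h{\left(-4 \right)} = 162 \left(- \frac{4}{16}\right) = 162 \left(\left(-4\right) \frac{1}{16}\right) = 162 \left(- \frac{1}{4}\right) = - \frac{81}{2}$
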